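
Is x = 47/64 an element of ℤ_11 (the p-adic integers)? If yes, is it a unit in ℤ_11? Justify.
x ∈ ℤ_11^× (unit); v_11(x) = 0

ℤ_11 = {x ∈ ℚ_11 : v_11(x) ≥ 0} and ℤ_11^× = {x ∈ ℤ_11 : v_11(x) = 0}. Here v_11(47/64) = v_11(num) − v_11(den) = 0; compare against these criteria.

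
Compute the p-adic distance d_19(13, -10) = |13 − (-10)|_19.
d_19(13, -10) = 1

Step 1 — x − y = 13 − (-10) = 23. Step 2 — v_19(23) = 0 (factor: 23 = (19^0 · 23); the sign does not affect v_p). Step 3 — |x − y|_19 = 19^{0} = 1.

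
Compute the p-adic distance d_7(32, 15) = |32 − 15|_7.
d_7(32, 15) = 1

Step 1 — x − y = 32 − 15 = 17. Step 2 — v_7(17) = 0 (factor: 17 = (7^0 · 17); the sign does not affect v_p). Step 3 — |x − y|_7 = 7^{0} = 1.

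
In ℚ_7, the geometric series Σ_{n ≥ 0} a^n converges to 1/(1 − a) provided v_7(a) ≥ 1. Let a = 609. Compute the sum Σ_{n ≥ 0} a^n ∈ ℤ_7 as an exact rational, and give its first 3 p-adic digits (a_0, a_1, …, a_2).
Σ a^n = 1/(1 − a) = -1/608;  first 3 digits = (1, 3, 0)

v_7(a) = 1 ≥ 1, so the series converges in ℤ_7 to 1/(1 − a) = 1/(1 − 609) = -1/608. Expand this rational in ℤ_7: compute digits iteratively via d_i = x_i mod 7, x_{i+1} = (x_i − d_i)/7. The first 3 digits are (1, 3, 0).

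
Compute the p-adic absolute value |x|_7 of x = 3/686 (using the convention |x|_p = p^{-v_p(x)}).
|3/686|_7 = 343

Step 1 — compute v_7(x) by factoring powers of 7 out of the numerator and denominator: v_7(3/686) = -3. Step 2 — apply |x|_p = p^{-v_p(x)} = 7^{3} = 343.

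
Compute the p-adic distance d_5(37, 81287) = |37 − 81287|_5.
d_5(37, 81287) = 1/3125

Step 1 — x − y = 37 − 81287 = -81250. Step 2 — v_5(-81250) = 5 (factor: -81250 = −(5^5 · 26); the sign does not affect v_p). Step 3 — |x − y|_5 = 5^{-5} = 1/3125.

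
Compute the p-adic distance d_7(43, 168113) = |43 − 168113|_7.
d_7(43, 168113) = 1/16807

Step 1 — x − y = 43 − 168113 = -168070. Step 2 — v_7(-168070) = 5 (factor: -168070 = −(7^5 · 10); the sign does not affect v_p). Step 3 — |x − y|_7 = 7^{-5} = 1/16807.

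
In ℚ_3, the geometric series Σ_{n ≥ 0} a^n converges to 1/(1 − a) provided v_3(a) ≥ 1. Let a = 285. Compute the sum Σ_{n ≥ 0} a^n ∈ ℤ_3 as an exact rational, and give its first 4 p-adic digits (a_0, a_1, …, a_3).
Σ a^n = 1/(1 − a) = -1/284;  first 4 digits = (1, 2, 2, 2)

v_3(a) = 1 ≥ 1, so the series converges in ℤ_3 to 1/(1 − a) = 1/(1 − 285) = -1/284. Expand this rational in ℤ_3: compute digits iteratively via d_i = x_i mod 3, x_{i+1} = (x_i − d_i)/3. The first 4 digits are (1, 2, 2, 2).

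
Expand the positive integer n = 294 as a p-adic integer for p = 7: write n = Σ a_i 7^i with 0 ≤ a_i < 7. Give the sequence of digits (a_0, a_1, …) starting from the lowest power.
(a_0, a_1, …) = (0, 0, 6)

Repeated division by 7 gives the digits low-to-high: 294 = 6·7^2. Digit sequence: (0, 0, 6).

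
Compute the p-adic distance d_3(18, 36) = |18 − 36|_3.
d_3(18, 36) = 1/9

Step 1 — x − y = 18 − 36 = -18. Step 2 — v_3(-18) = 2 (factor: -18 = −(3^2 · 2); the sign does not affect v_p). Step 3 — |x − y|_3 = 3^{-2} = 1/9.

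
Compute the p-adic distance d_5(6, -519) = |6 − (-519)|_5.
d_5(6, -519) = 1/25

Step 1 — x − y = 6 − (-519) = 525. Step 2 — v_5(525) = 2 (factor: 525 = (5^2 · 21); the sign does not affect v_p). Step 3 — |x − y|_5 = 5^{-2} = 1/25.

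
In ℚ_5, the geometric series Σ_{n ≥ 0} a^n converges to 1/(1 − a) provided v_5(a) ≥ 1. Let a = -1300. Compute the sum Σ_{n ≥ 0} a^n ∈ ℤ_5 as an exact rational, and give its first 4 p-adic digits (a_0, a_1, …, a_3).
Σ a^n = 1/(1 − a) = 1/1301;  first 4 digits = (1, 0, 3, 4)

v_5(a) = 2 ≥ 1, so the series converges in ℤ_5 to 1/(1 − a) = 1/(1 − (-1300)) = 1/1301. Expand this rational in ℤ_5: compute digits iteratively via d_i = x_i mod 5, x_{i+1} = (x_i − d_i)/5. The first 4 digits are (1, 0, 3, 4).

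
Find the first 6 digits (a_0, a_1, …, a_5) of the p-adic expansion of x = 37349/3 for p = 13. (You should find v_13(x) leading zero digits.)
(a_0, …, a_5) = (0, 0, 0, 10, 4, 4)

v_13(37349/3) = 3, so a_0 = ... = a_2 = 0. Factor out: x = 13^3 · u with u = 17/3 a unit in ℤ_13. Expand u iteratively via a_{v+i} = u_i mod 13, u_{i+1} = (u_i − a_{v+i})/13:
  u_0 = 17/3;  a_3 = 10;  u_1 = (u_0 − 10)/13 = -1/3
  u_1 = -1/3;  a_4 = 4;  u_2 = (u_1 − 4)/13 = -1/3
  u_2 = -1/3;  a_5 = 4;  u_3 = (u_2 − 4)/13 = -1/3
Digits: (0, 0, 0, 10, 4, 4).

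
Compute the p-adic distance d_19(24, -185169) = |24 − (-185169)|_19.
d_19(24, -185169) = 1/6859

Step 1 — x − y = 24 − (-185169) = 185193. Step 2 — v_19(185193) = 3 (factor: 185193 = (19^3 · 27); the sign does not affect v_p). Step 3 — |x − y|_19 = 19^{-3} = 1/6859.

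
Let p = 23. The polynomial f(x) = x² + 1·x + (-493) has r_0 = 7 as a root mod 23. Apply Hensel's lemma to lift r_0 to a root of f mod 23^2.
r_1 = 283 (mod 529)

Hensel: r_{i+1} = r_i − f(r_i)·(f′(r_i))^{-1} mod 23^{i+2}, f′(x) = 2x + 1. Iterate:
  r_0 = 7 (mod 23)
  r_1 = 283 (mod 529)
Final: r = 283 satisfies f(r) ≡ 0 mod 23^2.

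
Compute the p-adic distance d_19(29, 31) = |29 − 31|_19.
d_19(29, 31) = 1

Step 1 — x − y = 29 − 31 = -2. Step 2 — v_19(-2) = 0 (factor: -2 = −(19^0 · 2); the sign does not affect v_p). Step 3 — |x − y|_19 = 19^{0} = 1.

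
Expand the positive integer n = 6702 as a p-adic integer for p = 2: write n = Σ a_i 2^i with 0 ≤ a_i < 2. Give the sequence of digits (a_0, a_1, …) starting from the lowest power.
(a_0, a_1, …) = (0, 1, 1, 1, 0, 1, 0, 0, 0, 1, 0, 1, 1)

Repeated division by 2 gives the digits low-to-high: 6702 = 1·2^1 + 1·2^2 + 1·2^3 + 1·2^5 + 1·2^9 + 1·2^11 + 1·2^12. Digit sequence: (0, 1, 1, 1, 0, 1, 0, 0, 0, 1, 0, 1, 1).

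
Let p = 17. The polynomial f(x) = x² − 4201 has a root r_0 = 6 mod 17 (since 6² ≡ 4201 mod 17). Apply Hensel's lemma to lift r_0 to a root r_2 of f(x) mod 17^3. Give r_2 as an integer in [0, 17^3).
r_2 = 1485 (mod 4913)

Hensel's recurrence: r_{i+1} = r_i − f(r_i)·(f′(r_i))^{-1} mod 17^{i+2}, with f′(x) = 2x. Iterate:
  r_0 = 6 (mod 17)
  r_1 = 40 (mod 289)
  r_2 = 1485 (mod 4913)
Final: r_2 = 1485, and one checks f(r_2) ≡ 0 mod 17^3.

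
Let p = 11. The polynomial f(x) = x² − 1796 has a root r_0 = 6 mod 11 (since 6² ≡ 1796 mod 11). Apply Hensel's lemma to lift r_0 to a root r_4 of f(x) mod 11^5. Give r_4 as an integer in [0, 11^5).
r_4 = 85861 (mod 161051)

Hensel's recurrence: r_{i+1} = r_i − f(r_i)·(f′(r_i))^{-1} mod 11^{i+2}, with f′(x) = 2x. Iterate:
  r_0 = 6 (mod 11)
  r_1 = 72 (mod 121)
  r_2 = 677 (mod 1331)
  r_3 = 12656 (mod 14641)
  r_4 = 85861 (mod 161051)
Final: r_4 = 85861, and one checks f(r_4) ≡ 0 mod 11^5.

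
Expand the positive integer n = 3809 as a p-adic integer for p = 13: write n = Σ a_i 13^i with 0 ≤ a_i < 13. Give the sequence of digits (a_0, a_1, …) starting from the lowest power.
(a_0, a_1, …) = (0, 7, 9, 1)

Repeated division by 13 gives the digits low-to-high: 3809 = 7·13^1 + 9·13^2 + 1·13^3. Digit sequence: (0, 7, 9, 1).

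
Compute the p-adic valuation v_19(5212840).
v_19(5212840) = 4

v_19(n) is the largest exponent k such that 19^k divides n. Factor out: 5212840 = 19^4 · 40. (Sign doesn't affect v_p.) So v_19(5212840) = 4.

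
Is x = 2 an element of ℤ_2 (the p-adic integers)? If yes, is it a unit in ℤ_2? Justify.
x ∈ ℤ_2 but not a unit; v_2(x) = 1 > 0

ℤ_2 = {x ∈ ℚ_2 : v_2(x) ≥ 0} and ℤ_2^× = {x ∈ ℤ_2 : v_2(x) = 0}. Here v_2(2) = v_2(num) − v_2(den) = 1; compare against these criteria.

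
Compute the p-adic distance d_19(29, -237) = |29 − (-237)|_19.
d_19(29, -237) = 1/19

Step 1 — x − y = 29 − (-237) = 266. Step 2 — v_19(266) = 1 (factor: 266 = (19^1 · 14); the sign does not affect v_p). Step 3 — |x − y|_19 = 19^{-1} = 1/19.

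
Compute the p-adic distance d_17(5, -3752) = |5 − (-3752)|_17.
d_17(5, -3752) = 1/289

Step 1 — x − y = 5 − (-3752) = 3757. Step 2 — v_17(3757) = 2 (factor: 3757 = (17^2 · 13); the sign does not affect v_p). Step 3 — |x − y|_17 = 17^{-2} = 1/289.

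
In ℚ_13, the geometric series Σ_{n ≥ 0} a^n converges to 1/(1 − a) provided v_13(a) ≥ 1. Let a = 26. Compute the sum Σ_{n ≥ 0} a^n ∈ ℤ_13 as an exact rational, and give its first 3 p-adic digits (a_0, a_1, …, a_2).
Σ a^n = 1/(1 − a) = -1/25;  first 3 digits = (1, 2, 4)

v_13(a) = 1 ≥ 1, so the series converges in ℤ_13 to 1/(1 − a) = 1/(1 − 26) = -1/25. Expand this rational in ℤ_13: compute digits iteratively via d_i = x_i mod 13, x_{i+1} = (x_i − d_i)/13. The first 3 digits are (1, 2, 4).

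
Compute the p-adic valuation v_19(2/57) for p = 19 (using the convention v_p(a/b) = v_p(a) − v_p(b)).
v_19(2/57) = -1

Factor powers of 19 from the numerator and denominator of the reduced fraction: 2 = 19^0 · 2 and 57 = 19^1 · 3. Apply v_p(a/b) = v_p(a) − v_p(b): v_19(2/57) = 0 − 1 = -1.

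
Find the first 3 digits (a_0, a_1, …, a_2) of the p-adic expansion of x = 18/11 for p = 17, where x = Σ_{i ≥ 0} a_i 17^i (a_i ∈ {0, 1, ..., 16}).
(a_0, …, a_2) = (14, 7, 15)

v_17(18/11) = 0 (numerator and denominator both coprime to 17), so x ∈ ℤ_17^×. Compute digits iteratively via a_i = x_i mod 17, x_{i+1} = (x_i − a_i)/17, with x_0 = x:
  x_0 = 18/11;  a_0 = 14;  x_1 = (x_0 − 14)/17 = -8/11
  x_1 = -8/11;  a_1 = 7;  x_2 = (x_1 − 7)/17 = -5/11
  x_2 = -5/11;  a_2 = 15;  x_3 = (x_2 − 15)/17 = -10/11
Digits: (14, 7, 15).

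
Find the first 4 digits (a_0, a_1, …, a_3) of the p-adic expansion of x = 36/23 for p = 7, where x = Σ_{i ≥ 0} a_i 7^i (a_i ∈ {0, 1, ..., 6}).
(a_0, …, a_3) = (4, 3, 5, 5)

v_7(36/23) = 0 (numerator and denominator both coprime to 7), so x ∈ ℤ_7^×. Compute digits iteratively via a_i = x_i mod 7, x_{i+1} = (x_i − a_i)/7, with x_0 = x:
  x_0 = 36/23;  a_0 = 4;  x_1 = (x_0 − 4)/7 = -8/23
  x_1 = -8/23;  a_1 = 3;  x_2 = (x_1 − 3)/7 = -11/23
  x_2 = -11/23;  a_2 = 5;  x_3 = (x_2 − 5)/7 = -18/23
  x_3 = -18/23;  a_3 = 5;  x_4 = (x_3 − 5)/7 = -19/23
Digits: (4, 3, 5, 5).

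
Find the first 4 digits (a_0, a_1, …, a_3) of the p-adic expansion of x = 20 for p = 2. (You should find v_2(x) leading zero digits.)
(a_0, …, a_3) = (0, 0, 1, 0)

v_2(20) = 2, so a_0 = ... = a_1 = 0. Factor out: x = 2^2 · u with u = 5 a unit in ℤ_2. Expand u iteratively via a_{v+i} = u_i mod 2, u_{i+1} = (u_i − a_{v+i})/2:
  u_0 = 5;  a_2 = 1;  u_1 = (u_0 − 1)/2 = 2
  u_1 = 2;  a_3 = 0;  u_2 = (u_1 − 0)/2 = 1
Digits: (0, 0, 1, 0).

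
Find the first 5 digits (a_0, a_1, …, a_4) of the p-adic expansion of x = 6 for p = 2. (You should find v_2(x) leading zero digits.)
(a_0, …, a_4) = (0, 1, 1, 0, 0)

v_2(6) = 1, so a_0 = ... = a_0 = 0. Factor out: x = 2^1 · u with u = 3 a unit in ℤ_2. Expand u iteratively via a_{v+i} = u_i mod 2, u_{i+1} = (u_i − a_{v+i})/2:
  u_0 = 3;  a_1 = 1;  u_1 = (u_0 − 1)/2 = 1
  u_1 = 1;  a_2 = 1;  u_2 = (u_1 − 1)/2 = 0
  u_2 = 0;  a_3 = 0;  u_3 = (u_2 − 0)/2 = 0
  u_3 = 0;  a_4 = 0;  u_4 = (u_3 − 0)/2 = 0
Digits: (0, 1, 1, 0, 0).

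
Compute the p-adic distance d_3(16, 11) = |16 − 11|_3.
d_3(16, 11) = 1

Step 1 — x − y = 16 − 11 = 5. Step 2 — v_3(5) = 0 (factor: 5 = (3^0 · 5); the sign does not affect v_p). Step 3 — |x − y|_3 = 3^{0} = 1.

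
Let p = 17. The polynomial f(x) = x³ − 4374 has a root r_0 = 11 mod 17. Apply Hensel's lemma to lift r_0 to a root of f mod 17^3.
r_2 = 4227 (mod 4913)

Hensel: r_{i+1} = r_i − f(r_i)/f′(r_i) mod 17^{i+2}, where f′(x) = 3x². Iterate:
  r_0 = 11 (mod 17)
  r_1 = 181 (mod 289)
  r_2 = 4227 (mod 4913)
Final: r = 4227 with f(r) ≡ 0 mod 17^3.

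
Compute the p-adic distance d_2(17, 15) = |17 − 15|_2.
d_2(17, 15) = 1/2

Step 1 — x − y = 17 − 15 = 2. Step 2 — v_2(2) = 1 (factor: 2 = (2^1 · 1); the sign does not affect v_p). Step 3 — |x − y|_2 = 2^{-1} = 1/2.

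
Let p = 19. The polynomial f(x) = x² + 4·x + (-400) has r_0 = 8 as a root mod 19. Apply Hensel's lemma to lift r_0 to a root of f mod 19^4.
r_3 = 87313 (mod 130321)

Hensel: r_{i+1} = r_i − f(r_i)·(f′(r_i))^{-1} mod 19^{i+2}, f′(x) = 2x + 4. Iterate:
  r_0 = 8 (mod 19)
  r_1 = 312 (mod 361)
  r_2 = 5005 (mod 6859)
  r_3 = 87313 (mod 130321)
Final: r = 87313 satisfies f(r) ≡ 0 mod 19^4.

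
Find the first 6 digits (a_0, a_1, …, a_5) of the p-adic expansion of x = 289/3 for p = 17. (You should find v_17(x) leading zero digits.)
(a_0, …, a_5) = (0, 0, 6, 11, 5, 11)

v_17(289/3) = 2, so a_0 = ... = a_1 = 0. Factor out: x = 17^2 · u with u = 1/3 a unit in ℤ_17. Expand u iteratively via a_{v+i} = u_i mod 17, u_{i+1} = (u_i − a_{v+i})/17:
  u_0 = 1/3;  a_2 = 6;  u_1 = (u_0 − 6)/17 = -1/3
  u_1 = -1/3;  a_3 = 11;  u_2 = (u_1 − 11)/17 = -2/3
  u_2 = -2/3;  a_4 = 5;  u_3 = (u_2 − 5)/17 = -1/3
  u_3 = -1/3;  a_5 = 11;  u_4 = (u_3 − 11)/17 = -2/3
Digits: (0, 0, 6, 11, 5, 11).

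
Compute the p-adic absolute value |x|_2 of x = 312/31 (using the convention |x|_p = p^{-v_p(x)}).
|312/31|_2 = 1/8

Step 1 — compute v_2(x) by factoring powers of 2 out of the numerator and denominator: v_2(312/31) = 3. Step 2 — apply |x|_p = p^{-v_p(x)} = 2^{-3} = 1/8.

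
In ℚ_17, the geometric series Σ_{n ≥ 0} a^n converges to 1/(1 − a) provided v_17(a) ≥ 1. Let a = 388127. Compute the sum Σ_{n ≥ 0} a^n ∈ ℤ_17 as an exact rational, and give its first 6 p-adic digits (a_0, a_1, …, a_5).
Σ a^n = 1/(1 − a) = -1/388126;  first 6 digits = (1, 0, 0, 11, 4, 0)

v_17(a) = 3 ≥ 1, so the series converges in ℤ_17 to 1/(1 − a) = 1/(1 − 388127) = -1/388126. Expand this rational in ℤ_17: compute digits iteratively via d_i = x_i mod 17, x_{i+1} = (x_i − d_i)/17. The first 6 digits are (1, 0, 0, 11, 4, 0).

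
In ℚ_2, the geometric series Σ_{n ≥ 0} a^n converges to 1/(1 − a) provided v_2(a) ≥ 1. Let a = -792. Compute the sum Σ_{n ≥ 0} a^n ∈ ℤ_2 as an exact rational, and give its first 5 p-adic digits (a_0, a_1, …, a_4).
Σ a^n = 1/(1 − a) = 1/793;  first 5 digits = (1, 0, 0, 1, 0)

v_2(a) = 3 ≥ 1, so the series converges in ℤ_2 to 1/(1 − a) = 1/(1 − (-792)) = 1/793. Expand this rational in ℤ_2: compute digits iteratively via d_i = x_i mod 2, x_{i+1} = (x_i − d_i)/2. The first 5 digits are (1, 0, 0, 1, 0).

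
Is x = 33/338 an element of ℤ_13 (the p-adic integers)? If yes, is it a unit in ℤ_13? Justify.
x ∉ ℤ_13 (v_13(x) = -2 < 0)

ℤ_13 = {x ∈ ℚ_13 : v_13(x) ≥ 0} and ℤ_13^× = {x ∈ ℤ_13 : v_13(x) = 0}. Here v_13(33/338) = v_13(num) − v_13(den) = -2; compare against these criteria.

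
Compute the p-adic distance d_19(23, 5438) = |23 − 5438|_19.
d_19(23, 5438) = 1/361

Step 1 — x − y = 23 − 5438 = -5415. Step 2 — v_19(-5415) = 2 (factor: -5415 = −(19^2 · 15); the sign does not affect v_p). Step 3 — |x − y|_19 = 19^{-2} = 1/361.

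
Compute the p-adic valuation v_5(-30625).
v_5(-30625) = 4

v_5(n) is the largest exponent k such that 5^k divides n. Factor out: -30625 = -5^4 · 49. (Sign doesn't affect v_p.) So v_5(-30625) = 4.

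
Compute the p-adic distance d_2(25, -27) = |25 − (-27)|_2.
d_2(25, -27) = 1/4

Step 1 — x − y = 25 − (-27) = 52. Step 2 — v_2(52) = 2 (factor: 52 = (2^2 · 13); the sign does not affect v_p). Step 3 — |x − y|_2 = 2^{-2} = 1/4.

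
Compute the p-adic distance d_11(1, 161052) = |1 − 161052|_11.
d_11(1, 161052) = 1/161051

Step 1 — x − y = 1 − 161052 = -161051. Step 2 — v_11(-161051) = 5 (factor: -161051 = −(11^5 · 1); the sign does not affect v_p). Step 3 — |x − y|_11 = 11^{-5} = 1/161051.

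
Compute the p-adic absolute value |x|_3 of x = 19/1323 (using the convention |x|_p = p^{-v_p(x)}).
|19/1323|_3 = 27

Step 1 — compute v_3(x) by factoring powers of 3 out of the numerator and denominator: v_3(19/1323) = -3. Step 2 — apply |x|_p = p^{-v_p(x)} = 3^{3} = 27.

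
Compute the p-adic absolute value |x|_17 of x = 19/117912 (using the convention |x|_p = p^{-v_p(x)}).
|19/117912|_17 = 4913

Step 1 — compute v_17(x) by factoring powers of 17 out of the numerator and denominator: v_17(19/117912) = -3. Step 2 — apply |x|_p = p^{-v_p(x)} = 17^{3} = 4913.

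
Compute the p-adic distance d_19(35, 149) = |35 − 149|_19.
d_19(35, 149) = 1/19

Step 1 — x − y = 35 − 149 = -114. Step 2 — v_19(-114) = 1 (factor: -114 = −(19^1 · 6); the sign does not affect v_p). Step 3 — |x − y|_19 = 19^{-1} = 1/19.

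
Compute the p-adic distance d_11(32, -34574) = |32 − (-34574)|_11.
d_11(32, -34574) = 1/1331

Step 1 — x − y = 32 − (-34574) = 34606. Step 2 — v_11(34606) = 3 (factor: 34606 = (11^3 · 26); the sign does not affect v_p). Step 3 — |x − y|_11 = 11^{-3} = 1/1331.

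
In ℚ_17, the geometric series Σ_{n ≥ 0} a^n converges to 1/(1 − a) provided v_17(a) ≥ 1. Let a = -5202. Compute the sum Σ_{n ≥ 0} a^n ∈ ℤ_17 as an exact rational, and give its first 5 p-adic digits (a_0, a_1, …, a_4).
Σ a^n = 1/(1 − a) = 1/5203;  first 5 digits = (1, 0, 16, 15, 0)

v_17(a) = 2 ≥ 1, so the series converges in ℤ_17 to 1/(1 − a) = 1/(1 − (-5202)) = 1/5203. Expand this rational in ℤ_17: compute digits iteratively via d_i = x_i mod 17, x_{i+1} = (x_i − d_i)/17. The first 5 digits are (1, 0, 16, 15, 0).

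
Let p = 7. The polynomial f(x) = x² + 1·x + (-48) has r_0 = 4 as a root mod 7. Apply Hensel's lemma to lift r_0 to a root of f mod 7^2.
r_1 = 18 (mod 49)

Hensel: r_{i+1} = r_i − f(r_i)·(f′(r_i))^{-1} mod 7^{i+2}, f′(x) = 2x + 1. Iterate:
  r_0 = 4 (mod 7)
  r_1 = 18 (mod 49)
Final: r = 18 satisfies f(r) ≡ 0 mod 7^2.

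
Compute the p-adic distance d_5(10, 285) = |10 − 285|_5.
d_5(10, 285) = 1/25

Step 1 — x − y = 10 − 285 = -275. Step 2 — v_5(-275) = 2 (factor: -275 = −(5^2 · 11); the sign does not affect v_p). Step 3 — |x − y|_5 = 5^{-2} = 1/25.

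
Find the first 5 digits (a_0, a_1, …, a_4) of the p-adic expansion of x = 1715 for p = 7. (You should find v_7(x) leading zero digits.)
(a_0, …, a_4) = (0, 0, 0, 5, 0)

v_7(1715) = 3, so a_0 = ... = a_2 = 0. Factor out: x = 7^3 · u with u = 5 a unit in ℤ_7. Expand u iteratively via a_{v+i} = u_i mod 7, u_{i+1} = (u_i − a_{v+i})/7:
  u_0 = 5;  a_3 = 5;  u_1 = (u_0 − 5)/7 = 0
  u_1 = 0;  a_4 = 0;  u_2 = (u_1 − 0)/7 = 0
Digits: (0, 0, 0, 5, 0).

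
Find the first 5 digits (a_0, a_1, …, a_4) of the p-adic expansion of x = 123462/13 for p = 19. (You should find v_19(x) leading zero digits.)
(a_0, …, a_4) = (0, 0, 0, 16, 8)

v_19(123462/13) = 3, so a_0 = ... = a_2 = 0. Factor out: x = 19^3 · u with u = 18/13 a unit in ℤ_19. Expand u iteratively via a_{v+i} = u_i mod 19, u_{i+1} = (u_i − a_{v+i})/19:
  u_0 = 18/13;  a_3 = 16;  u_1 = (u_0 − 16)/19 = -10/13
  u_1 = -10/13;  a_4 = 8;  u_2 = (u_1 − 8)/19 = -6/13
Digits: (0, 0, 0, 16, 8).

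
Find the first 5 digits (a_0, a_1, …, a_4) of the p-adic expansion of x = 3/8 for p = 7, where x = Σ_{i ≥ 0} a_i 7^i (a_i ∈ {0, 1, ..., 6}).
(a_0, …, a_4) = (3, 4, 2, 4, 2)

v_7(3/8) = 0 (numerator and denominator both coprime to 7), so x ∈ ℤ_7^×. Compute digits iteratively via a_i = x_i mod 7, x_{i+1} = (x_i − a_i)/7, with x_0 = x:
  x_0 = 3/8;  a_0 = 3;  x_1 = (x_0 − 3)/7 = -3/8
  x_1 = -3/8;  a_1 = 4;  x_2 = (x_1 − 4)/7 = -5/8
  x_2 = -5/8;  a_2 = 2;  x_3 = (x_2 − 2)/7 = -3/8
  x_3 = -3/8;  a_3 = 4;  x_4 = (x_3 − 4)/7 = -5/8
  x_4 = -5/8;  a_4 = 2;  x_5 = (x_4 − 2)/7 = -3/8
Digits: (3, 4, 2, 4, 2).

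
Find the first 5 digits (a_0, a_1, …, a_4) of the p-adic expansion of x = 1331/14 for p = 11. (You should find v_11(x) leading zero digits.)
(a_0, …, a_4) = (0, 0, 0, 4, 2)

v_11(1331/14) = 3, so a_0 = ... = a_2 = 0. Factor out: x = 11^3 · u with u = 1/14 a unit in ℤ_11. Expand u iteratively via a_{v+i} = u_i mod 11, u_{i+1} = (u_i − a_{v+i})/11:
  u_0 = 1/14;  a_3 = 4;  u_1 = (u_0 − 4)/11 = -5/14
  u_1 = -5/14;  a_4 = 2;  u_2 = (u_1 − 2)/11 = -3/14
Digits: (0, 0, 0, 4, 2).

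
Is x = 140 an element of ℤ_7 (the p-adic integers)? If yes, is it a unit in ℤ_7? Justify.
x ∈ ℤ_7 but not a unit; v_7(x) = 1 > 0

ℤ_7 = {x ∈ ℚ_7 : v_7(x) ≥ 0} and ℤ_7^× = {x ∈ ℤ_7 : v_7(x) = 0}. Here v_7(140) = v_7(num) − v_7(den) = 1; compare against these criteria.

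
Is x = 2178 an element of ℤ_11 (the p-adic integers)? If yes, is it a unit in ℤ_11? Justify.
x ∈ ℤ_11 but not a unit; v_11(x) = 2 > 0

ℤ_11 = {x ∈ ℚ_11 : v_11(x) ≥ 0} and ℤ_11^× = {x ∈ ℤ_11 : v_11(x) = 0}. Here v_11(2178) = v_11(num) − v_11(den) = 2; compare against these criteria.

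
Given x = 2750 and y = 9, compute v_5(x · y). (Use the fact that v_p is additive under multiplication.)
v_5(24750) = 3

v_p(x) = 3 (factor: 2750 = 5^3 · 22); v_p(y) = 0 (factor: 9 = 5^0 · 9). Additivity: v_p(xy) = v_p(x) + v_p(y) = 3 + 0 = 3. (Direct check: xy = 24750 = 5^3 · (198).)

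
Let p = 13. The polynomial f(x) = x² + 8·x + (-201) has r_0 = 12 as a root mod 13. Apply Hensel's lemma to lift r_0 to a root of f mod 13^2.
r_1 = 90 (mod 169)

Hensel: r_{i+1} = r_i − f(r_i)·(f′(r_i))^{-1} mod 13^{i+2}, f′(x) = 2x + 8. Iterate:
  r_0 = 12 (mod 13)
  r_1 = 90 (mod 169)
Final: r = 90 satisfies f(r) ≡ 0 mod 13^2.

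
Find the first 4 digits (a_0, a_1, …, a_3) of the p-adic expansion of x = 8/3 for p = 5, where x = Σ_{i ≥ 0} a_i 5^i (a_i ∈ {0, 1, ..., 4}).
(a_0, …, a_3) = (1, 2, 3, 1)

v_5(8/3) = 0 (numerator and denominator both coprime to 5), so x ∈ ℤ_5^×. Compute digits iteratively via a_i = x_i mod 5, x_{i+1} = (x_i − a_i)/5, with x_0 = x:
  x_0 = 8/3;  a_0 = 1;  x_1 = (x_0 − 1)/5 = 1/3
  x_1 = 1/3;  a_1 = 2;  x_2 = (x_1 − 2)/5 = -1/3
  x_2 = -1/3;  a_2 = 3;  x_3 = (x_2 − 3)/5 = -2/3
  x_3 = -2/3;  a_3 = 1;  x_4 = (x_3 − 1)/5 = -1/3
Digits: (1, 2, 3, 1).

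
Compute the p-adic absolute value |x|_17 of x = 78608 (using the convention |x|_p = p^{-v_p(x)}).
|78608|_17 = 1/4913

Step 1 — compute v_17(x) by factoring powers of 17 out of the numerator and denominator: v_17(78608) = 3. Step 2 — apply |x|_p = p^{-v_p(x)} = 17^{-3} = 1/4913.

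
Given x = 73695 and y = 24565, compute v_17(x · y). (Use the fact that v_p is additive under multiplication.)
v_17(1810317675) = 6

v_p(x) = 3 (factor: 73695 = 17^3 · 15); v_p(y) = 3 (factor: 24565 = 17^3 · 5). Additivity: v_p(xy) = v_p(x) + v_p(y) = 3 + 3 = 6. (Direct check: xy = 1810317675 = 17^6 · (75).)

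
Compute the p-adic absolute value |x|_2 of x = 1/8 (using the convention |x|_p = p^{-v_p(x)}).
|1/8|_2 = 8

Step 1 — compute v_2(x) by factoring powers of 2 out of the numerator and denominator: v_2(1/8) = -3. Step 2 — apply |x|_p = p^{-v_p(x)} = 2^{3} = 8.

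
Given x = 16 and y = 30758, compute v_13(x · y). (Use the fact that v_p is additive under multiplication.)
v_13(492128) = 3

v_p(x) = 0 (factor: 16 = 13^0 · 16); v_p(y) = 3 (factor: 30758 = 13^3 · 14). Additivity: v_p(xy) = v_p(x) + v_p(y) = 0 + 3 = 3. (Direct check: xy = 492128 = 13^3 · (224).)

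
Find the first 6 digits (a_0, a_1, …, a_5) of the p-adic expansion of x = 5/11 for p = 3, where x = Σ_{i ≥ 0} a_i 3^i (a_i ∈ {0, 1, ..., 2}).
(a_0, …, a_5) = (1, 2, 2, 1, 1, 0)

v_3(5/11) = 0 (numerator and denominator both coprime to 3), so x ∈ ℤ_3^×. Compute digits iteratively via a_i = x_i mod 3, x_{i+1} = (x_i − a_i)/3, with x_0 = x:
  x_0 = 5/11;  a_0 = 1;  x_1 = (x_0 − 1)/3 = -2/11
  x_1 = -2/11;  a_1 = 2;  x_2 = (x_1 − 2)/3 = -8/11
  x_2 = -8/11;  a_2 = 2;  x_3 = (x_2 − 2)/3 = -10/11
  x_3 = -10/11;  a_3 = 1;  x_4 = (x_3 − 1)/3 = -7/11
  x_4 = -7/11;  a_4 = 1;  x_5 = (x_4 − 1)/3 = -6/11
  x_5 = -6/11;  a_5 = 0;  x_6 = (x_5 − 0)/3 = -2/11
Digits: (1, 2, 2, 1, 1, 0).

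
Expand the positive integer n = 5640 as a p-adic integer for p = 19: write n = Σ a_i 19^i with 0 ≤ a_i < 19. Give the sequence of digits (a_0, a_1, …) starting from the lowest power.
(a_0, a_1, …) = (16, 11, 15)

Repeated division by 19 gives the digits low-to-high: 5640 = 16 + 11·19^1 + 15·19^2. Digit sequence: (16, 11, 15).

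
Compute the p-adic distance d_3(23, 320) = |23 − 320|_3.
d_3(23, 320) = 1/27

Step 1 — x − y = 23 − 320 = -297. Step 2 — v_3(-297) = 3 (factor: -297 = −(3^3 · 11); the sign does not affect v_p). Step 3 — |x − y|_3 = 3^{-3} = 1/27.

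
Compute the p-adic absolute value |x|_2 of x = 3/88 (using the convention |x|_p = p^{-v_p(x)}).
|3/88|_2 = 8

Step 1 — compute v_2(x) by factoring powers of 2 out of the numerator and denominator: v_2(3/88) = -3. Step 2 — apply |x|_p = p^{-v_p(x)} = 2^{3} = 8.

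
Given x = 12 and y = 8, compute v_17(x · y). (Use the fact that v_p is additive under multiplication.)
v_17(96) = 0

v_p(x) = 0 (factor: 12 = 17^0 · 12); v_p(y) = 0 (factor: 8 = 17^0 · 8). Additivity: v_p(xy) = v_p(x) + v_p(y) = 0 + 0 = 0. (Direct check: xy = 96 = 17^0 · (96).)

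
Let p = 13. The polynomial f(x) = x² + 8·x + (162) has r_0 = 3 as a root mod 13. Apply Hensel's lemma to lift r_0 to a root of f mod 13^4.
r_3 = 8258 (mod 28561)

Hensel: r_{i+1} = r_i − f(r_i)·(f′(r_i))^{-1} mod 13^{i+2}, f′(x) = 2x + 8. Iterate:
  r_0 = 3 (mod 13)
  r_1 = 146 (mod 169)
  r_2 = 1667 (mod 2197)
  r_3 = 8258 (mod 28561)
Final: r = 8258 satisfies f(r) ≡ 0 mod 13^4.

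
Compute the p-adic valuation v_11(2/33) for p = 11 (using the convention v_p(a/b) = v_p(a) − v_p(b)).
v_11(2/33) = -1

Factor powers of 11 from the numerator and denominator of the reduced fraction: 2 = 11^0 · 2 and 33 = 11^1 · 3. Apply v_p(a/b) = v_p(a) − v_p(b): v_11(2/33) = 0 − 1 = -1.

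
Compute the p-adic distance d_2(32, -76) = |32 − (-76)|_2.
d_2(32, -76) = 1/4

Step 1 — x − y = 32 − (-76) = 108. Step 2 — v_2(108) = 2 (factor: 108 = (2^2 · 27); the sign does not affect v_p). Step 3 — |x − y|_2 = 2^{-2} = 1/4.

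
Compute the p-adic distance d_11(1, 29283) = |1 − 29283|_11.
d_11(1, 29283) = 1/14641

Step 1 — x − y = 1 − 29283 = -29282. Step 2 — v_11(-29282) = 4 (factor: -29282 = −(11^4 · 2); the sign does not affect v_p). Step 3 — |x − y|_11 = 11^{-4} = 1/14641.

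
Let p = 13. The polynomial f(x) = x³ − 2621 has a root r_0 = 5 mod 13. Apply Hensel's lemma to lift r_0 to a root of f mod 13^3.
r_2 = 356 (mod 2197)

Hensel: r_{i+1} = r_i − f(r_i)/f′(r_i) mod 13^{i+2}, where f′(x) = 3x². Iterate:
  r_0 = 5 (mod 13)
  r_1 = 18 (mod 169)
  r_2 = 356 (mod 2197)
Final: r = 356 with f(r) ≡ 0 mod 13^3.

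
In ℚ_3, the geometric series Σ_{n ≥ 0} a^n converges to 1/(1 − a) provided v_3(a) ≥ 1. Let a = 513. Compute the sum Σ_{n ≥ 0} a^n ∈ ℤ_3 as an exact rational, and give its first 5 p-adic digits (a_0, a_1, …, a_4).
Σ a^n = 1/(1 − a) = -1/512;  first 5 digits = (1, 0, 0, 1, 0)

v_3(a) = 3 ≥ 1, so the series converges in ℤ_3 to 1/(1 − a) = 1/(1 − 513) = -1/512. Expand this rational in ℤ_3: compute digits iteratively via d_i = x_i mod 3, x_{i+1} = (x_i − d_i)/3. The first 5 digits are (1, 0, 0, 1, 0).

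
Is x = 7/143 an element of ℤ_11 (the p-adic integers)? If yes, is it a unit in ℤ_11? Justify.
x ∉ ℤ_11 (v_11(x) = -1 < 0)

ℤ_11 = {x ∈ ℚ_11 : v_11(x) ≥ 0} and ℤ_11^× = {x ∈ ℤ_11 : v_11(x) = 0}. Here v_11(7/143) = v_11(num) − v_11(den) = -1; compare against these criteria.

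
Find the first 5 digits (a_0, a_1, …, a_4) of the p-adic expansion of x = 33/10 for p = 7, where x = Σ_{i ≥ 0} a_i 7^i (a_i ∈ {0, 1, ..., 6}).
(a_0, …, a_4) = (4, 2, 6, 4, 0)

v_7(33/10) = 0 (numerator and denominator both coprime to 7), so x ∈ ℤ_7^×. Compute digits iteratively via a_i = x_i mod 7, x_{i+1} = (x_i − a_i)/7, with x_0 = x:
  x_0 = 33/10;  a_0 = 4;  x_1 = (x_0 − 4)/7 = -1/10
  x_1 = -1/10;  a_1 = 2;  x_2 = (x_1 − 2)/7 = -3/10
  x_2 = -3/10;  a_2 = 6;  x_3 = (x_2 − 6)/7 = -9/10
  x_3 = -9/10;  a_3 = 4;  x_4 = (x_3 − 4)/7 = -7/10
  x_4 = -7/10;  a_4 = 0;  x_5 = (x_4 − 0)/7 = -1/10
Digits: (4, 2, 6, 4, 0).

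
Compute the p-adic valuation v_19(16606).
v_19(16606) = 2

v_19(n) is the largest exponent k such that 19^k divides n. Factor out: 16606 = 19^2 · 46. (Sign doesn't affect v_p.) So v_19(16606) = 2.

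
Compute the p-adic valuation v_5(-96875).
v_5(-96875) = 5

v_5(n) is the largest exponent k such that 5^k divides n. Factor out: -96875 = -5^5 · 31. (Sign doesn't affect v_p.) So v_5(-96875) = 5.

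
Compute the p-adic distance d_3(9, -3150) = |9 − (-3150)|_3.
d_3(9, -3150) = 1/243

Step 1 — x − y = 9 − (-3150) = 3159. Step 2 — v_3(3159) = 5 (factor: 3159 = (3^5 · 13); the sign does not affect v_p). Step 3 — |x − y|_3 = 3^{-5} = 1/243.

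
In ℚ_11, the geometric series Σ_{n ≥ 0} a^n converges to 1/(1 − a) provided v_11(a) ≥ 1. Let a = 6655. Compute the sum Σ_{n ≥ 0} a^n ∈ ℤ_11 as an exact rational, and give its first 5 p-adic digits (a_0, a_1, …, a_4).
Σ a^n = 1/(1 − a) = -1/6654;  first 5 digits = (1, 0, 0, 5, 0)

v_11(a) = 3 ≥ 1, so the series converges in ℤ_11 to 1/(1 − a) = 1/(1 − 6655) = -1/6654. Expand this rational in ℤ_11: compute digits iteratively via d_i = x_i mod 11, x_{i+1} = (x_i − d_i)/11. The first 5 digits are (1, 0, 0, 5, 0).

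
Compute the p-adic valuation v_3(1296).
v_3(1296) = 4

v_3(n) is the largest exponent k such that 3^k divides n. Factor out: 1296 = 3^4 · 16. (Sign doesn't affect v_p.) So v_3(1296) = 4.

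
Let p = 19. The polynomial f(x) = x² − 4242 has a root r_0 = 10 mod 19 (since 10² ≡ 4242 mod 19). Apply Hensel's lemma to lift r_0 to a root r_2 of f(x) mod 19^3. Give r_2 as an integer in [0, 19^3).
r_2 = 5957 (mod 6859)

Hensel's recurrence: r_{i+1} = r_i − f(r_i)·(f′(r_i))^{-1} mod 19^{i+2}, with f′(x) = 2x. Iterate:
  r_0 = 10 (mod 19)
  r_1 = 181 (mod 361)
  r_2 = 5957 (mod 6859)
Final: r_2 = 5957, and one checks f(r_2) ≡ 0 mod 19^3.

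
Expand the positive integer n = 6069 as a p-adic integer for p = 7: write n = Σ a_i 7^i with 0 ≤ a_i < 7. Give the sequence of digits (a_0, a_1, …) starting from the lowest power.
(a_0, a_1, …) = (0, 6, 4, 3, 2)

Repeated division by 7 gives the digits low-to-high: 6069 = 6·7^1 + 4·7^2 + 3·7^3 + 2·7^4. Digit sequence: (0, 6, 4, 3, 2).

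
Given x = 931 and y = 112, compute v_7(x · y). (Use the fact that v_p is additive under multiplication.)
v_7(104272) = 3

v_p(x) = 2 (factor: 931 = 7^2 · 19); v_p(y) = 1 (factor: 112 = 7^1 · 16). Additivity: v_p(xy) = v_p(x) + v_p(y) = 2 + 1 = 3. (Direct check: xy = 104272 = 7^3 · (304).)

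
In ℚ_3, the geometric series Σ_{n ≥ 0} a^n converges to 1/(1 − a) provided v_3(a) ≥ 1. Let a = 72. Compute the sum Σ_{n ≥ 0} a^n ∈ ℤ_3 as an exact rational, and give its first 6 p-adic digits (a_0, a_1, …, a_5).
Σ a^n = 1/(1 − a) = -1/71;  first 6 digits = (1, 0, 2, 2, 1, 0)

v_3(a) = 2 ≥ 1, so the series converges in ℤ_3 to 1/(1 − a) = 1/(1 − 72) = -1/71. Expand this rational in ℤ_3: compute digits iteratively via d_i = x_i mod 3, x_{i+1} = (x_i − d_i)/3. The first 6 digits are (1, 0, 2, 2, 1, 0).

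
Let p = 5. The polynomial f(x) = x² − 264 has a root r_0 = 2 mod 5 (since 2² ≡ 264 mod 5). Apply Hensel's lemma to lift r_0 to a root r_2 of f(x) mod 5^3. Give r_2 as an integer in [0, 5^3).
r_2 = 42 (mod 125)

Hensel's recurrence: r_{i+1} = r_i − f(r_i)·(f′(r_i))^{-1} mod 5^{i+2}, with f′(x) = 2x. Iterate:
  r_0 = 2 (mod 5)
  r_1 = 17 (mod 25)
  r_2 = 42 (mod 125)
Final: r_2 = 42, and one checks f(r_2) ≡ 0 mod 5^3.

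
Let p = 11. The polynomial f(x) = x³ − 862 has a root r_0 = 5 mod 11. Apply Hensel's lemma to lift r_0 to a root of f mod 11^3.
r_2 = 1149 (mod 1331)

Hensel: r_{i+1} = r_i − f(r_i)/f′(r_i) mod 11^{i+2}, where f′(x) = 3x². Iterate:
  r_0 = 5 (mod 11)
  r_1 = 60 (mod 121)
  r_2 = 1149 (mod 1331)
Final: r = 1149 with f(r) ≡ 0 mod 11^3.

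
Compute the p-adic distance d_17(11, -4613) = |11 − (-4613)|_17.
d_17(11, -4613) = 1/289

Step 1 — x − y = 11 − (-4613) = 4624. Step 2 — v_17(4624) = 2 (factor: 4624 = (17^2 · 16); the sign does not affect v_p). Step 3 — |x − y|_17 = 17^{-2} = 1/289.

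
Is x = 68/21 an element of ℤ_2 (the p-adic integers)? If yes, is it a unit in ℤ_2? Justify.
x ∈ ℤ_2 but not a unit; v_2(x) = 2 > 0

ℤ_2 = {x ∈ ℚ_2 : v_2(x) ≥ 0} and ℤ_2^× = {x ∈ ℤ_2 : v_2(x) = 0}. Here v_2(68/21) = v_2(num) − v_2(den) = 2; compare against these criteria.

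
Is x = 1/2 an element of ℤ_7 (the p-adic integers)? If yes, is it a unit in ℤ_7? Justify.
x ∈ ℤ_7^× (unit); v_7(x) = 0

ℤ_7 = {x ∈ ℚ_7 : v_7(x) ≥ 0} and ℤ_7^× = {x ∈ ℤ_7 : v_7(x) = 0}. Here v_7(1/2) = v_7(num) − v_7(den) = 0; compare against these criteria.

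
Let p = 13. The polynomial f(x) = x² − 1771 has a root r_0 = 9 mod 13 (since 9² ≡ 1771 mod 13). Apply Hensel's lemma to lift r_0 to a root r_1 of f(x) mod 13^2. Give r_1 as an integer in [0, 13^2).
r_1 = 9 (mod 169)

Hensel's recurrence: r_{i+1} = r_i − f(r_i)·(f′(r_i))^{-1} mod 13^{i+2}, with f′(x) = 2x. Iterate:
  r_0 = 9 (mod 13)
  r_1 = 9 (mod 169)
Final: r_1 = 9, and one checks f(r_1) ≡ 0 mod 13^2.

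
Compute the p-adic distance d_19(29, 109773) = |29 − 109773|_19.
d_19(29, 109773) = 1/6859

Step 1 — x − y = 29 − 109773 = -109744. Step 2 — v_19(-109744) = 3 (factor: -109744 = −(19^3 · 16); the sign does not affect v_p). Step 3 — |x − y|_19 = 19^{-3} = 1/6859.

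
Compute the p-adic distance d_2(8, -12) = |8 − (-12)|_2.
d_2(8, -12) = 1/4

Step 1 — x − y = 8 − (-12) = 20. Step 2 — v_2(20) = 2 (factor: 20 = (2^2 · 5); the sign does not affect v_p). Step 3 — |x − y|_2 = 2^{-2} = 1/4.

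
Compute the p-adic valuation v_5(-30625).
v_5(-30625) = 4

v_5(n) is the largest exponent k such that 5^k divides n. Factor out: -30625 = -5^4 · 49. (Sign doesn't affect v_p.) So v_5(-30625) = 4.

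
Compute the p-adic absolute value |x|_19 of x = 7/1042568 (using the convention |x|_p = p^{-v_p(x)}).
|7/1042568|_19 = 130321

Step 1 — compute v_19(x) by factoring powers of 19 out of the numerator and denominator: v_19(7/1042568) = -4. Step 2 — apply |x|_p = p^{-v_p(x)} = 19^{4} = 130321.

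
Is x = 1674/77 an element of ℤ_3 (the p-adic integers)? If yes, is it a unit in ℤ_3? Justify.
x ∈ ℤ_3 but not a unit; v_3(x) = 3 > 0

ℤ_3 = {x ∈ ℚ_3 : v_3(x) ≥ 0} and ℤ_3^× = {x ∈ ℤ_3 : v_3(x) = 0}. Here v_3(1674/77) = v_3(num) − v_3(den) = 3; compare against these criteria.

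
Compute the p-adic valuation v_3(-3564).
v_3(-3564) = 4

v_3(n) is the largest exponent k such that 3^k divides n. Factor out: -3564 = -3^4 · 44. (Sign doesn't affect v_p.) So v_3(-3564) = 4.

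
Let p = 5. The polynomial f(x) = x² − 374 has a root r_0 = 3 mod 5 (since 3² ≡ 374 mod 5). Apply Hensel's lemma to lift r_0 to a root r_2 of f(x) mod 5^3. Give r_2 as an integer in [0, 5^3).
r_2 = 68 (mod 125)

Hensel's recurrence: r_{i+1} = r_i − f(r_i)·(f′(r_i))^{-1} mod 5^{i+2}, with f′(x) = 2x. Iterate:
  r_0 = 3 (mod 5)
  r_1 = 18 (mod 25)
  r_2 = 68 (mod 125)
Final: r_2 = 68, and one checks f(r_2) ≡ 0 mod 5^3.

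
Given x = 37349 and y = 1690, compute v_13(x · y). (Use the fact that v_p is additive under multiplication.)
v_13(63119810) = 5

v_p(x) = 3 (factor: 37349 = 13^3 · 17); v_p(y) = 2 (factor: 1690 = 13^2 · 10). Additivity: v_p(xy) = v_p(x) + v_p(y) = 3 + 2 = 5. (Direct check: xy = 63119810 = 13^5 · (170).)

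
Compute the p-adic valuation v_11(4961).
v_11(4961) = 2

v_11(n) is the largest exponent k such that 11^k divides n. Factor out: 4961 = 11^2 · 41. (Sign doesn't affect v_p.) So v_11(4961) = 2.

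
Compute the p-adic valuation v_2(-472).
v_2(-472) = 3

v_2(n) is the largest exponent k such that 2^k divides n. Factor out: -472 = -2^3 · 59. (Sign doesn't affect v_p.) So v_2(-472) = 3.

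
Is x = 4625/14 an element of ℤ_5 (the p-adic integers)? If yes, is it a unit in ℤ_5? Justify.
x ∈ ℤ_5 but not a unit; v_5(x) = 3 > 0

ℤ_5 = {x ∈ ℚ_5 : v_5(x) ≥ 0} and ℤ_5^× = {x ∈ ℤ_5 : v_5(x) = 0}. Here v_5(4625/14) = v_5(num) − v_5(den) = 3; compare against these criteria.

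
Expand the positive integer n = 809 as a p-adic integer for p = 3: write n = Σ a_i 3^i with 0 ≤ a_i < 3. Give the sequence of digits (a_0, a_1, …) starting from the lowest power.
(a_0, a_1, …) = (2, 2, 2, 2, 0, 0, 1)

Repeated division by 3 gives the digits low-to-high: 809 = 2 + 2·3^1 + 2·3^2 + 2·3^3 + 1·3^6. Digit sequence: (2, 2, 2, 2, 0, 0, 1).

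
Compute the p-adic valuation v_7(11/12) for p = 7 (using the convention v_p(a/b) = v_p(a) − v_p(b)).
v_7(11/12) = 0

Factor powers of 7 from the numerator and denominator of the reduced fraction: 11 = 7^0 · 11 and 12 = 7^0 · 12. Apply v_p(a/b) = v_p(a) − v_p(b): v_7(11/12) = 0 − 0 = 0.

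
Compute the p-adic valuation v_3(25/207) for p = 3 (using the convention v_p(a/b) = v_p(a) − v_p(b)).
v_3(25/207) = -2

Factor powers of 3 from the numerator and denominator of the reduced fraction: 25 = 3^0 · 25 and 207 = 3^2 · 23. Apply v_p(a/b) = v_p(a) − v_p(b): v_3(25/207) = 0 − 2 = -2.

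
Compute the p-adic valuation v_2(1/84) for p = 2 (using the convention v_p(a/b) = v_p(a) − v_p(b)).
v_2(1/84) = -2

Factor powers of 2 from the numerator and denominator of the reduced fraction: 1 = 2^0 · 1 and 84 = 2^2 · 21. Apply v_p(a/b) = v_p(a) − v_p(b): v_2(1/84) = 0 − 2 = -2.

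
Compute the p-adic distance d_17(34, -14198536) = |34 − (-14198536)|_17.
d_17(34, -14198536) = 1/1419857

Step 1 — x − y = 34 − (-14198536) = 14198570. Step 2 — v_17(14198570) = 5 (factor: 14198570 = (17^5 · 10); the sign does not affect v_p). Step 3 — |x − y|_17 = 17^{-5} = 1/1419857.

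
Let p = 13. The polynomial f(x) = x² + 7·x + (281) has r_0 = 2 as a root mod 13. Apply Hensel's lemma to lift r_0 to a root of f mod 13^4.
r_3 = 25755 (mod 28561)

Hensel: r_{i+1} = r_i − f(r_i)·(f′(r_i))^{-1} mod 13^{i+2}, f′(x) = 2x + 7. Iterate:
  r_0 = 2 (mod 13)
  r_1 = 67 (mod 169)
  r_2 = 1588 (mod 2197)
  r_3 = 25755 (mod 28561)
Final: r = 25755 satisfies f(r) ≡ 0 mod 13^4.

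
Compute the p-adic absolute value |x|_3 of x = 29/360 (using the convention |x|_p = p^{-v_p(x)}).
|29/360|_3 = 9

Step 1 — compute v_3(x) by factoring powers of 3 out of the numerator and denominator: v_3(29/360) = -2. Step 2 — apply |x|_p = p^{-v_p(x)} = 3^{2} = 9.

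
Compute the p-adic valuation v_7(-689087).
v_7(-689087) = 5

v_7(n) is the largest exponent k such that 7^k divides n. Factor out: -689087 = -7^5 · 41. (Sign doesn't affect v_p.) So v_7(-689087) = 5.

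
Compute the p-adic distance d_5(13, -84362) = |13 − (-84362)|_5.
d_5(13, -84362) = 1/3125

Step 1 — x − y = 13 − (-84362) = 84375. Step 2 — v_5(84375) = 5 (factor: 84375 = (5^5 · 27); the sign does not affect v_p). Step 3 — |x − y|_5 = 5^{-5} = 1/3125.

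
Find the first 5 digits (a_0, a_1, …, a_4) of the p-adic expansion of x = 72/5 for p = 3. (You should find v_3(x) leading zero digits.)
(a_0, …, a_4) = (0, 0, 1, 2, 0)

v_3(72/5) = 2, so a_0 = ... = a_1 = 0. Factor out: x = 3^2 · u with u = 8/5 a unit in ℤ_3. Expand u iteratively via a_{v+i} = u_i mod 3, u_{i+1} = (u_i − a_{v+i})/3:
  u_0 = 8/5;  a_2 = 1;  u_1 = (u_0 − 1)/3 = 1/5
  u_1 = 1/5;  a_3 = 2;  u_2 = (u_1 − 2)/3 = -3/5
  u_2 = -3/5;  a_4 = 0;  u_3 = (u_2 − 0)/3 = -1/5
Digits: (0, 0, 1, 2, 0).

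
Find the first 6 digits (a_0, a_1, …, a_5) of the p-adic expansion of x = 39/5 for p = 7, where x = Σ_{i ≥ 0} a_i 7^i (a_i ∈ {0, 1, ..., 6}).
(a_0, …, a_5) = (5, 6, 2, 1, 4, 5)

v_7(39/5) = 0 (numerator and denominator both coprime to 7), so x ∈ ℤ_7^×. Compute digits iteratively via a_i = x_i mod 7, x_{i+1} = (x_i − a_i)/7, with x_0 = x:
  x_0 = 39/5;  a_0 = 5;  x_1 = (x_0 − 5)/7 = 2/5
  x_1 = 2/5;  a_1 = 6;  x_2 = (x_1 − 6)/7 = -4/5
  x_2 = -4/5;  a_2 = 2;  x_3 = (x_2 − 2)/7 = -2/5
  x_3 = -2/5;  a_3 = 1;  x_4 = (x_3 − 1)/7 = -1/5
  x_4 = -1/5;  a_4 = 4;  x_5 = (x_4 − 4)/7 = -3/5
  x_5 = -3/5;  a_5 = 5;  x_6 = (x_5 − 5)/7 = -4/5
Digits: (5, 6, 2, 1, 4, 5).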